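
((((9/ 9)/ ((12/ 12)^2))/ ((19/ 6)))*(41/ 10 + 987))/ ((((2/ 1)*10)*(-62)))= -29733/ 117800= -0.25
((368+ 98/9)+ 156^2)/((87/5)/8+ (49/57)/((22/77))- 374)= -169049840/2522703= -67.01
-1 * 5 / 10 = -1 / 2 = -0.50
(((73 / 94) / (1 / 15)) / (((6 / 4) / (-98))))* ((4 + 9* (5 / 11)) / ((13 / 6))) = -19101180 / 6721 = -2842.01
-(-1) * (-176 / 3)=-176 / 3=-58.67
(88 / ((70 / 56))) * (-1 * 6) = -2112 / 5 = -422.40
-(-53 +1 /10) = 529 /10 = 52.90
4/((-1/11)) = -44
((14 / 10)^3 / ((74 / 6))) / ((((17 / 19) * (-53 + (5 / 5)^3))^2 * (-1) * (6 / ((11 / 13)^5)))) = -0.00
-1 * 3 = -3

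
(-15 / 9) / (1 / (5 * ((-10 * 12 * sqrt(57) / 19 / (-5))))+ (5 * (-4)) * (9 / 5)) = 200 * sqrt(57) / 55987181+ 2592000 / 55987181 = 0.05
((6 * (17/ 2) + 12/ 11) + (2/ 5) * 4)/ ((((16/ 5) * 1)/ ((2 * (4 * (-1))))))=-2953/ 22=-134.23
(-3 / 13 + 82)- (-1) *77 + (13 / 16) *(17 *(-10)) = 2147 / 104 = 20.64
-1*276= -276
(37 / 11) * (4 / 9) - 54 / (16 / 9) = -28.88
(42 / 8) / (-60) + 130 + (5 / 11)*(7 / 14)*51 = 124523 / 880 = 141.50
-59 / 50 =-1.18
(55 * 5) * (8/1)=2200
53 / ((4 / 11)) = 583 / 4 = 145.75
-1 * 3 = -3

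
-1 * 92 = -92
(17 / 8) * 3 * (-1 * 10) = -255 / 4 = -63.75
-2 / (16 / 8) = -1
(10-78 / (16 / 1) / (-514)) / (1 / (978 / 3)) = 6708917 / 2056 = 3263.09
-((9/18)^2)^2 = -1/16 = -0.06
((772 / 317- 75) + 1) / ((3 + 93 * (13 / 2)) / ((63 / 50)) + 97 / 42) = -952812 / 6449999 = -0.15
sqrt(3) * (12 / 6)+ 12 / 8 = 3 / 2+ 2 * sqrt(3) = 4.96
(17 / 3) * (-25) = -425 / 3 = -141.67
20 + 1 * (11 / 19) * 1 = 391 / 19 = 20.58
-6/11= -0.55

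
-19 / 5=-3.80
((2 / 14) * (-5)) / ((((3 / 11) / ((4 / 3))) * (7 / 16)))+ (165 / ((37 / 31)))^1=2125475 / 16317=130.26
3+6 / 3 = 5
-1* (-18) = 18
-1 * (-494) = 494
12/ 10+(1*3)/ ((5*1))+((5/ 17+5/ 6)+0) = 1493/ 510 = 2.93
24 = 24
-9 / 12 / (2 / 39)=-117 / 8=-14.62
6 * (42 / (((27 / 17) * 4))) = 119 / 3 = 39.67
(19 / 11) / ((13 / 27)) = 513 / 143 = 3.59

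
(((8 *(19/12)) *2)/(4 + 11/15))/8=95/142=0.67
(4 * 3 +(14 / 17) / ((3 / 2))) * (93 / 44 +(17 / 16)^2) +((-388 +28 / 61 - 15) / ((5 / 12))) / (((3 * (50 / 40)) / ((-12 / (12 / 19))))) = 1689007943 / 342210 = 4935.59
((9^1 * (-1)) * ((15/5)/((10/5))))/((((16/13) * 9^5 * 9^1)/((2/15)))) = -13/4723920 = -0.00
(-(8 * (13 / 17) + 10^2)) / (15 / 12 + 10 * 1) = -7216 / 765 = -9.43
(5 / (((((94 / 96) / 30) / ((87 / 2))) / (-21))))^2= 43259559840000 / 2209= 19583322698.05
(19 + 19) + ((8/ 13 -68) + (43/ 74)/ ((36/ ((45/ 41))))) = -4633157/ 157768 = -29.37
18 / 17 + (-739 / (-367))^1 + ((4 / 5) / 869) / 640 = 13326295039 / 4337352800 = 3.07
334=334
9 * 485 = 4365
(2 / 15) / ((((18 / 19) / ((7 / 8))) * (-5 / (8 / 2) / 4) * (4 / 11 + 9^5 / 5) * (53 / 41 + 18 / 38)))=-0.00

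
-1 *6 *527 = -3162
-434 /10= -217 /5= -43.40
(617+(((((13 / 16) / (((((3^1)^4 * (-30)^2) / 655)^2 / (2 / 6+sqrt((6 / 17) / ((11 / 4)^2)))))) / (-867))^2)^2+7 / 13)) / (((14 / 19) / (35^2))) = 962336531377225648303844093 * sqrt(102) / 3926686046041665009099947123362276005047345086464000000+27671271750037018819163130819476161372372303893052792501613456257 / 26952773020029988622462037054758662498644976673488896000000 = 1026657.69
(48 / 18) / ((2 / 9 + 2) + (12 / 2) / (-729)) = 324 / 269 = 1.20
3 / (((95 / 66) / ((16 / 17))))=3168 / 1615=1.96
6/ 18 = 1/ 3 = 0.33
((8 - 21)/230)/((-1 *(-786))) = -13/180780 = -0.00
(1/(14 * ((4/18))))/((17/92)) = 207/119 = 1.74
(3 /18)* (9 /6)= 1 /4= 0.25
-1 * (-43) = 43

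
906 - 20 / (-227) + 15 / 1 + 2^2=209995 / 227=925.09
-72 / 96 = -3 / 4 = -0.75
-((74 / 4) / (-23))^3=50653 / 97336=0.52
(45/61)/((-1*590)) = -9/7198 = -0.00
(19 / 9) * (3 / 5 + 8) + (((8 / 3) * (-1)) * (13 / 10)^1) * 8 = -431 / 45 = -9.58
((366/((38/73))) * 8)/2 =53436/19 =2812.42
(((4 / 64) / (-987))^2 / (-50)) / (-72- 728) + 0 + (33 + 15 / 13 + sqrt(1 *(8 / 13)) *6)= 12 *sqrt(26) / 13 + 4429117808640013 / 129681377280000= 38.86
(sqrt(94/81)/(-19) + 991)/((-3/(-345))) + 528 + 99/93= 114487.54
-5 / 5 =-1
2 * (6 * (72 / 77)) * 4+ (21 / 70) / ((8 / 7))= 278097 / 6160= 45.15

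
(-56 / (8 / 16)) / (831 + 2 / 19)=-2128 / 15791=-0.13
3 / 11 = 0.27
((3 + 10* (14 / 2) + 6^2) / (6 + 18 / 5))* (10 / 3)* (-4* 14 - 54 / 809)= -61800275 / 29124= -2121.97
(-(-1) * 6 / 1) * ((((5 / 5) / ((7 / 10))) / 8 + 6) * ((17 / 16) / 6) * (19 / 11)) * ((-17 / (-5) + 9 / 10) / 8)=2402797 / 394240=6.09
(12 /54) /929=2 /8361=0.00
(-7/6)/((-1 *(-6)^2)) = 7/216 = 0.03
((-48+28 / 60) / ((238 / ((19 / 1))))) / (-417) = 13547 / 1488690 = 0.01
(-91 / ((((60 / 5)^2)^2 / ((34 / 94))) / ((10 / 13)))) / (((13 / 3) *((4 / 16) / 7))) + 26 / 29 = 13604719 / 15309216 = 0.89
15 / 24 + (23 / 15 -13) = -1301 / 120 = -10.84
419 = 419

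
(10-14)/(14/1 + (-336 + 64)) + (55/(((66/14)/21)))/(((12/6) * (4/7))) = 221251/1032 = 214.39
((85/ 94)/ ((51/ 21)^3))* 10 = 8575/ 13583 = 0.63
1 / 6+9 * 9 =487 / 6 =81.17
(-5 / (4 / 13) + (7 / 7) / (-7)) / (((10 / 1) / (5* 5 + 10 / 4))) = -5049 / 112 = -45.08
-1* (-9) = 9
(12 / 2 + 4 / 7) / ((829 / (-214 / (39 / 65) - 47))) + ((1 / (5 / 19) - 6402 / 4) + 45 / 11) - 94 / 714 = -17318524787 / 10851610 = -1595.94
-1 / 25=-0.04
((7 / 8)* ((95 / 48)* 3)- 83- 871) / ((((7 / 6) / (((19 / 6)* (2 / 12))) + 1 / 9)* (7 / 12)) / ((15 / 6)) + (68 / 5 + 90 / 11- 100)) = 3426627105 / 280530112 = 12.21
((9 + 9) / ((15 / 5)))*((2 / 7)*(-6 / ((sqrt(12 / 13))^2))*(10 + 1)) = -858 / 7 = -122.57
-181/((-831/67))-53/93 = 14.02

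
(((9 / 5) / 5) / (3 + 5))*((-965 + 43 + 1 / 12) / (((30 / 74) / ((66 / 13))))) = -1039071 / 2000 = -519.54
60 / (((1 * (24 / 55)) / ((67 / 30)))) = 3685 / 12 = 307.08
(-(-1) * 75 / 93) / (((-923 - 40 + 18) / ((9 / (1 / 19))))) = -95 / 651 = -0.15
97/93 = 1.04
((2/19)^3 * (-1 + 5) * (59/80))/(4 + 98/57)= 177/294215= 0.00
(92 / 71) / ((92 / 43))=43 / 71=0.61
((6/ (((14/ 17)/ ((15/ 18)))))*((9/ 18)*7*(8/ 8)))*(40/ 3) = 850/ 3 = 283.33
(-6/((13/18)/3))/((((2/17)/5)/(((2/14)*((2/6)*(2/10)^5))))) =-918/56875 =-0.02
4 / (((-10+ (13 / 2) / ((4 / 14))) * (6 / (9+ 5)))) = 112 / 153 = 0.73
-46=-46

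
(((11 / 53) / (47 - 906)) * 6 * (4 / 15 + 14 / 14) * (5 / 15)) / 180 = -209 / 61461450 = -0.00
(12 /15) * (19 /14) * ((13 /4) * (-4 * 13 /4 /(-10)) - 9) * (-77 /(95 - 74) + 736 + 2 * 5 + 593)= -7268887 /1050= -6922.75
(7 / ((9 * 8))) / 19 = 7 / 1368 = 0.01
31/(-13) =-2.38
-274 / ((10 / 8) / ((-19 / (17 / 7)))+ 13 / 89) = 12973352 / 649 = 19989.76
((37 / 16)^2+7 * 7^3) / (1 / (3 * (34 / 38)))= 31417275 / 4864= 6459.14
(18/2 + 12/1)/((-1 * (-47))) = 21/47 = 0.45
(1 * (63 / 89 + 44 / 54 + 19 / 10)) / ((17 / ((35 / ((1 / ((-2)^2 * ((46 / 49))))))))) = 7566724 / 285957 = 26.46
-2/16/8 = -1/64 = -0.02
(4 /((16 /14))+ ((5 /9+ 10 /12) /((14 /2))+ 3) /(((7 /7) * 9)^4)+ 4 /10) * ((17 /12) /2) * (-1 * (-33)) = 376860913 /4133430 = 91.17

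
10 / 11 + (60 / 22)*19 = 580 / 11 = 52.73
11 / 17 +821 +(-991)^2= 16709345 / 17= 982902.65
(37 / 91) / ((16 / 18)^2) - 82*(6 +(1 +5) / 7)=-3271755 / 5824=-561.77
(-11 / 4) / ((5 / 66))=-363 / 10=-36.30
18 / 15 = 6 / 5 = 1.20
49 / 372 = 0.13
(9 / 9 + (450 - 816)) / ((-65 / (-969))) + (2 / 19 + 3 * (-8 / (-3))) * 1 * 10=-1323983 / 247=-5360.26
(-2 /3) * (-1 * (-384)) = -256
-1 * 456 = -456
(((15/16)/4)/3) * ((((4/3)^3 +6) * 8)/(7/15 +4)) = 2825/2412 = 1.17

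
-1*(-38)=38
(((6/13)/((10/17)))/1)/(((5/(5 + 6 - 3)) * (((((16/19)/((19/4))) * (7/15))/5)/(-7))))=-55233/104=-531.09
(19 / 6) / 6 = 19 / 36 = 0.53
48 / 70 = 24 / 35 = 0.69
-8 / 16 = -1 / 2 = -0.50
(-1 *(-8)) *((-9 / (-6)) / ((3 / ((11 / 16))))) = 11 / 4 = 2.75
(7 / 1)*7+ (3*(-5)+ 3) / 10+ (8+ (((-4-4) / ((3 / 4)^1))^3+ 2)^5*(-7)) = 1311403357027378773728893 / 71744535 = 18278790949406512.62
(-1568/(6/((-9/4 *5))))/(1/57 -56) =-167580/3191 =-52.52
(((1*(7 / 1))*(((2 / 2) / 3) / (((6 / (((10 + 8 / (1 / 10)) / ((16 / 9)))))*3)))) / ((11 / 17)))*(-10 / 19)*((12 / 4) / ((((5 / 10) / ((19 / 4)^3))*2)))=-1716.22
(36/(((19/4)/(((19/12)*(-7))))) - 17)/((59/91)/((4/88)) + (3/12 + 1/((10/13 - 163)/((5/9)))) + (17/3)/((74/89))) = -18859932/3982177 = -4.74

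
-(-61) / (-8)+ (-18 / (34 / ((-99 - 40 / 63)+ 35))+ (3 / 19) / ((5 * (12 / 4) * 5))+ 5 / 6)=37210081 / 1356600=27.43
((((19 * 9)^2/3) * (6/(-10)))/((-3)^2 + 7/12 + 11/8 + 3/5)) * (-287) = 10600632/73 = 145214.14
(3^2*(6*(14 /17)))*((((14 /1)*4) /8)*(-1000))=-5292000 /17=-311294.12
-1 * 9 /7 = -9 /7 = -1.29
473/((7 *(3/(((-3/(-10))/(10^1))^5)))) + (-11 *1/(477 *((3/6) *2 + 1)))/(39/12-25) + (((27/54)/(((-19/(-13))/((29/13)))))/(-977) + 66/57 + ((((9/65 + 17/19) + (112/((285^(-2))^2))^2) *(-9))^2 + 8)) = 4181181417705366177909275418118184743520569493212038560171957612732426291/173150656259490000000000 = 24147649844533609620001950000000000000000000000000.00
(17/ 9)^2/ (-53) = -289/ 4293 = -0.07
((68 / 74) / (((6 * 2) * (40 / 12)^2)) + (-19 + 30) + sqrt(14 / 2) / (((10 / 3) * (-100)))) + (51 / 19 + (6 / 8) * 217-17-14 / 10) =22220579 / 140600-3 * sqrt(7) / 1000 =158.03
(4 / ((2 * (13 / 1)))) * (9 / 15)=6 / 65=0.09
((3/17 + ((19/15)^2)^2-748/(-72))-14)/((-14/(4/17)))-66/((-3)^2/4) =-3002674039/102414375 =-29.32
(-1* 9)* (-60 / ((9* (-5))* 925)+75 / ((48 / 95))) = -1335.95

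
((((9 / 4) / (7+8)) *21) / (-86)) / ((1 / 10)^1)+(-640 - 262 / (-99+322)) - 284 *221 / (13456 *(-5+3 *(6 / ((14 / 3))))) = -637.46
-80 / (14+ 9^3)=-80 / 743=-0.11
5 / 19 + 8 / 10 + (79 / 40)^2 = 150899 / 30400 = 4.96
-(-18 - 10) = 28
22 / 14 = 11 / 7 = 1.57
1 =1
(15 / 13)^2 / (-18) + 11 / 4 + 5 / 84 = 19417 / 7098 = 2.74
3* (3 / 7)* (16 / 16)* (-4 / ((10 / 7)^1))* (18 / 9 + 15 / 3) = -126 / 5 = -25.20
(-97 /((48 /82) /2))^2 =15816529 /144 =109837.01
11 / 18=0.61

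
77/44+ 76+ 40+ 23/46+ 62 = 721/4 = 180.25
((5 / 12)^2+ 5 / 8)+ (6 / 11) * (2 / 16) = 1373 / 1584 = 0.87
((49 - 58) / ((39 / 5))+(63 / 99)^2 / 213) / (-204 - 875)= 385958 / 361517871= 0.00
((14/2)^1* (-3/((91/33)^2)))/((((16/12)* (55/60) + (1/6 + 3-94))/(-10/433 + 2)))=50337936/826241507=0.06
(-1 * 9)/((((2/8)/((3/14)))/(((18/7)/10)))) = -486/245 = -1.98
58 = 58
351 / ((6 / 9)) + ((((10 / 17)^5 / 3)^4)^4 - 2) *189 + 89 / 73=9508681741934217305684578705730539325618701118871256093764475422249058778819727009174857597673080001786351257 / 63510111822242359057136578805776052954862087165707643976833954510652938455907413117687415218457828823862358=149.72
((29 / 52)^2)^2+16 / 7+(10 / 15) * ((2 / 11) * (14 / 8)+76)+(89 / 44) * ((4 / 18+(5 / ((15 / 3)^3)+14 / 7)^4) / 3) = 386482877171382703 / 5937831900000000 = 65.09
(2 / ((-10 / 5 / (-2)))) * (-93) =-186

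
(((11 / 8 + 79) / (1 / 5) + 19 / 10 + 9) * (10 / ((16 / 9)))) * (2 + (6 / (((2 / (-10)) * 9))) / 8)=941127 / 256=3676.28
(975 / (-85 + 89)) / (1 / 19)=18525 / 4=4631.25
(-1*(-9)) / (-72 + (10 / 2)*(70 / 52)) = -234 / 1697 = -0.14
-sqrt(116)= -2 * sqrt(29)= -10.77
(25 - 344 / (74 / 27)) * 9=-33471 / 37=-904.62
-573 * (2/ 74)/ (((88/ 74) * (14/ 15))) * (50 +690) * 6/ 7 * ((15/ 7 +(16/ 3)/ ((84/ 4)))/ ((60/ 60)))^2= -4028366675/ 79233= -50842.03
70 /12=35 /6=5.83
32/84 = 8/21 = 0.38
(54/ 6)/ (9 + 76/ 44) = 99/ 118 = 0.84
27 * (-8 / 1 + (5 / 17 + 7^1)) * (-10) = 3240 / 17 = 190.59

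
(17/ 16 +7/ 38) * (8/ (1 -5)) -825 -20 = -128819/ 152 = -847.49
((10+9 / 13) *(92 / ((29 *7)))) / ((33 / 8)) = 102304 / 87087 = 1.17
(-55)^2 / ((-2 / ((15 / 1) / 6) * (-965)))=3025 / 772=3.92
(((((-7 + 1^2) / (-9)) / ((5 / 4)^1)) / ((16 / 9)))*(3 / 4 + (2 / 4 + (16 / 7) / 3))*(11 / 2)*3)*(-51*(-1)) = 284427 / 560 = 507.91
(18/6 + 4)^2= 49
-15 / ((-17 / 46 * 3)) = 230 / 17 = 13.53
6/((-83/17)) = -1.23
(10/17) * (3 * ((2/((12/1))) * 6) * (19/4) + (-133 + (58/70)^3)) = -20268069/291550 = -69.52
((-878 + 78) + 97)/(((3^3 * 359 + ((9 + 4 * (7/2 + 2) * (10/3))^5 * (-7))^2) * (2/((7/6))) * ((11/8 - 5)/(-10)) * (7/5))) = -691857450/600528488659847422071305191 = -0.00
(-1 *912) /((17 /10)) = -536.47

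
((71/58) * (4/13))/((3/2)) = 284/1131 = 0.25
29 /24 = 1.21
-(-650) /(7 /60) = 5571.43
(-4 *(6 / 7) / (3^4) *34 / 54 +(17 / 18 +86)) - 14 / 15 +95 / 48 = 35910271 / 408240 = 87.96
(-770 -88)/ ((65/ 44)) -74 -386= -5204/ 5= -1040.80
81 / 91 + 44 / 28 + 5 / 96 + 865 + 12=1097633 / 1248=879.51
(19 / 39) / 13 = 19 / 507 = 0.04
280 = 280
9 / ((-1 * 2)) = -9 / 2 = -4.50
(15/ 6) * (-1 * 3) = -15/ 2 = -7.50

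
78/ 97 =0.80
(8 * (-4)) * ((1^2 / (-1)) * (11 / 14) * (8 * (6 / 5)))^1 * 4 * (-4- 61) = -439296 / 7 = -62756.57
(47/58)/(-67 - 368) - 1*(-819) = 20663323/25230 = 819.00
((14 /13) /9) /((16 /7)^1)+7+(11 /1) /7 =56503 /6552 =8.62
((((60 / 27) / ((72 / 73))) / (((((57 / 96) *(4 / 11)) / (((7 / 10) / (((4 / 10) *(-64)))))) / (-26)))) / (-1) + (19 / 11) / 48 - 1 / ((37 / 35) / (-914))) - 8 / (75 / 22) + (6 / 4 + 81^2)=7417.37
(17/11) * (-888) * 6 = -90576/11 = -8234.18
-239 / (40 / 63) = -15057 / 40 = -376.42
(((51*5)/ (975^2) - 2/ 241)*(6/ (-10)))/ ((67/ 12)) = 1471836/ 1705526875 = 0.00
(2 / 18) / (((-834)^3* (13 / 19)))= -19 / 67870963368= -0.00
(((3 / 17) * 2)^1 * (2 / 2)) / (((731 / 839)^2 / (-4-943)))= -3999679122 / 9084137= -440.29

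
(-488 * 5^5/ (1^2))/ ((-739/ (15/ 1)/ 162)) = 3705750000/ 739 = 5014546.68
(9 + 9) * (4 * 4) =288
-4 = -4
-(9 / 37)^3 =-729 / 50653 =-0.01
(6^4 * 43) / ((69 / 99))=1839024 / 23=79957.57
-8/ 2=-4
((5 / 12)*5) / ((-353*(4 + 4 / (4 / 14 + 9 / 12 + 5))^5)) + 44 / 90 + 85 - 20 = 1264287669316232812177 / 19305377484082974720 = 65.49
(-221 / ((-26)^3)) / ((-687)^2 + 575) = 17 / 638879488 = 0.00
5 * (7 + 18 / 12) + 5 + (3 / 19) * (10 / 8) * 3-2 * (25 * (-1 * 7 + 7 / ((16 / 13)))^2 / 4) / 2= 726205 / 19456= 37.33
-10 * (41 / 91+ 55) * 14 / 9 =-33640 / 39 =-862.56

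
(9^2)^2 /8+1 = 6569 /8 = 821.12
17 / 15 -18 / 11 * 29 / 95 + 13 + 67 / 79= 3586663 / 247665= 14.48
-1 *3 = -3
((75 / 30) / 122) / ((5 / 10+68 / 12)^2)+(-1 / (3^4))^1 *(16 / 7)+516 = 24431084519 / 47349603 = 515.97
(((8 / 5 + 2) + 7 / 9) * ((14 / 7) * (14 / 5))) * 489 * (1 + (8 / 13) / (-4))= 9890188 / 975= 10143.78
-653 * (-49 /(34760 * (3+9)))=31997 /417120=0.08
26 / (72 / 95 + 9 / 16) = 39520 / 2007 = 19.69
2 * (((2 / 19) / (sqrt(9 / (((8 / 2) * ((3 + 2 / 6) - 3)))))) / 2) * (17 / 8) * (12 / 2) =17 * sqrt(3) / 57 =0.52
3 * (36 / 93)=36 / 31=1.16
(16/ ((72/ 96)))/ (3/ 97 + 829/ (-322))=-1998976/ 238341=-8.39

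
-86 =-86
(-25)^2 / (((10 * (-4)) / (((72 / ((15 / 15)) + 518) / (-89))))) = 36875 / 356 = 103.58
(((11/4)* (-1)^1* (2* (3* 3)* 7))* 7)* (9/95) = -229.78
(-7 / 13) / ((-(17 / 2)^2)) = 28 / 3757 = 0.01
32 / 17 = 1.88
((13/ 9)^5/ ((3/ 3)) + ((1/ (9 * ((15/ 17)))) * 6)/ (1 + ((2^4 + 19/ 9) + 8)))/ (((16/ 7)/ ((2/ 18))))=1592447941/ 5186864160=0.31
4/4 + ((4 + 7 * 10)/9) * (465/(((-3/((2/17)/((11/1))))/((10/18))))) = -99553/15147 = -6.57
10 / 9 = 1.11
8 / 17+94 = 1606 / 17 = 94.47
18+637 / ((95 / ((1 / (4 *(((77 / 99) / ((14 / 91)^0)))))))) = 7659 / 380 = 20.16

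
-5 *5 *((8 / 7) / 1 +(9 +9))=-478.57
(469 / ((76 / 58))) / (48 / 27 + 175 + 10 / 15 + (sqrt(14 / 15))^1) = 977435865 / 484563346 - 367227 *sqrt(210) / 484563346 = 2.01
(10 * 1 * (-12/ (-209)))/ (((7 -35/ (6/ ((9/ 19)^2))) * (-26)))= -2280/ 587587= -0.00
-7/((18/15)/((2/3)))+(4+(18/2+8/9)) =10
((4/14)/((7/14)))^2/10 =8/245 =0.03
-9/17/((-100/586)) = 2637/850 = 3.10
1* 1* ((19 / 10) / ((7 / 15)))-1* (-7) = 155 / 14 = 11.07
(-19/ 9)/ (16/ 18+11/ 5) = -95/ 139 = -0.68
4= 4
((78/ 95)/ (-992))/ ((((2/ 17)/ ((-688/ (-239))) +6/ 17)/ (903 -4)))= -826761/ 437570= -1.89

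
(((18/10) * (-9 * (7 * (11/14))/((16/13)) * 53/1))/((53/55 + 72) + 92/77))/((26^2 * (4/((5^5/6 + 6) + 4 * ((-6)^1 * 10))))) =-695316699/126690304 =-5.49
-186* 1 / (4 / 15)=-1395 / 2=-697.50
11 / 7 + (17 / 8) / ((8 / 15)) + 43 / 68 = 47129 / 7616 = 6.19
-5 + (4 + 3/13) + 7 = 81/13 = 6.23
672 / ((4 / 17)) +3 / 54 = 51409 / 18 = 2856.06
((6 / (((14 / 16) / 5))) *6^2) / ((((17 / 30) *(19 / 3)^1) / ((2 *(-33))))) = -51321600 / 2261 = -22698.63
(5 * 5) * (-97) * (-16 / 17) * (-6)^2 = 1396800 / 17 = 82164.71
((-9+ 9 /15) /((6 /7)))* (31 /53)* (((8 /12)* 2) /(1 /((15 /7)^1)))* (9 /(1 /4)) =-31248 /53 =-589.58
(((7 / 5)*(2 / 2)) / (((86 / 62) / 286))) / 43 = 62062 / 9245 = 6.71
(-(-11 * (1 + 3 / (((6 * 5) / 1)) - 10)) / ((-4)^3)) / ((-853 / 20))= -979 / 27296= -0.04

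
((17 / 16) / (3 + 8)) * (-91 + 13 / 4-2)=-6103 / 704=-8.67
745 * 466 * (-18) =-6249060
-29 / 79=-0.37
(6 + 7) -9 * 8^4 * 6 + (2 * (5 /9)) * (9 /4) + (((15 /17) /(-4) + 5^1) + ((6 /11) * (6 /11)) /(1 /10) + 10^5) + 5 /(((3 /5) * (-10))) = -2990752409 /24684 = -121161.58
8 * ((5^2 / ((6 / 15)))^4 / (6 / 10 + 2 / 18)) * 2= 10986328125 / 32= 343322753.91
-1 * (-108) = 108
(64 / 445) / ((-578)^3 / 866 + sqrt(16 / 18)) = -3010051404576 / 4666804120126953005-8999472 *sqrt(2) / 4666804120126953005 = -0.00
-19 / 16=-1.19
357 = 357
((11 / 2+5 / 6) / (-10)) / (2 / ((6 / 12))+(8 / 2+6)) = -19 / 420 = -0.05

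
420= 420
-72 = -72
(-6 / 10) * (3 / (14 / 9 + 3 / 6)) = -162 / 185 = -0.88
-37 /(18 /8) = -148 /9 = -16.44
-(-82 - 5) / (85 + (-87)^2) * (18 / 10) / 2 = 783 / 76540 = 0.01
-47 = -47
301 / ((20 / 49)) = 737.45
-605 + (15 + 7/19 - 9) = -11374/19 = -598.63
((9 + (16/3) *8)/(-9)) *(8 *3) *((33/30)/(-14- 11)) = 6.06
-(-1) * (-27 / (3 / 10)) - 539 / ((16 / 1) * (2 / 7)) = -6653 / 32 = -207.91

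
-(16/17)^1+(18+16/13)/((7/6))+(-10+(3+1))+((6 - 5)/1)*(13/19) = 300589/29393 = 10.23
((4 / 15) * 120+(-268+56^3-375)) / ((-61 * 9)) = -19445 / 61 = -318.77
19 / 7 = 2.71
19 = 19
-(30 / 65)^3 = -216 / 2197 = -0.10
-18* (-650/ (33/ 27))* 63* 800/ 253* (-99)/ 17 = -47764080000/ 4301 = -11105342.94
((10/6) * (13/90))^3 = 0.01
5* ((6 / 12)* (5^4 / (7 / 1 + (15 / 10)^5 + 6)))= 50000 / 659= 75.87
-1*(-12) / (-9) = -4 / 3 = -1.33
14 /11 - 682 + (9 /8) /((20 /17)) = -1196397 /1760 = -679.77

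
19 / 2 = 9.50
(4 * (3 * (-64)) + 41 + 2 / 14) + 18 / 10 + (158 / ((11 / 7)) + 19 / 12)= -2877929 / 4620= -622.93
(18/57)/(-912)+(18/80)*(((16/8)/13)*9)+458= 86034177/187720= 458.31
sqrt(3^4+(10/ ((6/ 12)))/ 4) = sqrt(86) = 9.27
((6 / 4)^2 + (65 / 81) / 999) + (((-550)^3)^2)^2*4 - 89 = 992025335218307027343749999999971921367 / 323676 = 3064871461641601562500000000000000.00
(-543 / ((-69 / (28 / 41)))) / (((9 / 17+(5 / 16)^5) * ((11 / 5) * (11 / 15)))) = 6775583539200 / 1082872727827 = 6.26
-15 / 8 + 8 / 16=-11 / 8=-1.38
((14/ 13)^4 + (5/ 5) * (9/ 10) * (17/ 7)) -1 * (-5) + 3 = 23053113/ 1999270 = 11.53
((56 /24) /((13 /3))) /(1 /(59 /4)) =413 /52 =7.94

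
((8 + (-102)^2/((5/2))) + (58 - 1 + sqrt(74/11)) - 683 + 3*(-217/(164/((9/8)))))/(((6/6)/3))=3*sqrt(814)/11 + 69650163/6560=10625.18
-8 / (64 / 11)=-11 / 8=-1.38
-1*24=-24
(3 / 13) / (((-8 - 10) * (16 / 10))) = -5 / 624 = -0.01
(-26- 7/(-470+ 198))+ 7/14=-6929/272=-25.47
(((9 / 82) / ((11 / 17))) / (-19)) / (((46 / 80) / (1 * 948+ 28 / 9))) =-2910400 / 197087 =-14.77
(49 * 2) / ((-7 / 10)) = -140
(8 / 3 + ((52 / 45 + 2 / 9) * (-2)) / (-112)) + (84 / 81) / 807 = 8213531 / 3050460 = 2.69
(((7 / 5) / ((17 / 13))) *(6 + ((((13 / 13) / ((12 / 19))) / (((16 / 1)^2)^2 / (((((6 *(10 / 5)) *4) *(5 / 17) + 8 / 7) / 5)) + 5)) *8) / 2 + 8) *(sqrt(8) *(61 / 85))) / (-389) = -2273357239426 *sqrt(2) / 41107089965625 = -0.08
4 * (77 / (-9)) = -308 / 9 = -34.22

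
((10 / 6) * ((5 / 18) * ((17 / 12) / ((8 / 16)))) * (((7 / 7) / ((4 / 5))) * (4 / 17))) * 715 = 89375 / 324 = 275.85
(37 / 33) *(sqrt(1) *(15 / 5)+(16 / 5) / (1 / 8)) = 481 / 15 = 32.07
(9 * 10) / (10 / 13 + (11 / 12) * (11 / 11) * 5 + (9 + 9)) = 14040 / 3643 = 3.85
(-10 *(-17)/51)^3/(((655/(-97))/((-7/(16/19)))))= 322525/7074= 45.59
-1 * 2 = -2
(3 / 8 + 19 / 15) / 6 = 0.27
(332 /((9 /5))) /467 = 1660 /4203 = 0.39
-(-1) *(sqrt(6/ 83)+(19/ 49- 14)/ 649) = -667/ 31801+sqrt(498)/ 83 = 0.25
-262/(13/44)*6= -69168/13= -5320.62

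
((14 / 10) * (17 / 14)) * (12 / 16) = 51 / 40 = 1.28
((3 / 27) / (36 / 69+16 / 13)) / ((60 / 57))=5681 / 94320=0.06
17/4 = 4.25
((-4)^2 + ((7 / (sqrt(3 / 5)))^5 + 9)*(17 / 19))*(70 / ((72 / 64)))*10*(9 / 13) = 2559200 / 247 + 40000660000*sqrt(15) / 6669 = 23240514.08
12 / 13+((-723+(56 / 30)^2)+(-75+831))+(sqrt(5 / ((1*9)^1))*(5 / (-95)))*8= 109417 / 2925 - 8*sqrt(5) / 57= 37.09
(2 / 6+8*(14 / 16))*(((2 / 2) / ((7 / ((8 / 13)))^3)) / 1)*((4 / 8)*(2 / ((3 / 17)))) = 191488 / 6782139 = 0.03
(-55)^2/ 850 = 3.56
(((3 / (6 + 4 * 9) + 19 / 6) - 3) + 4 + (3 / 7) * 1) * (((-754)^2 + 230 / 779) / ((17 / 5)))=31001193580 / 39729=780316.48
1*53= 53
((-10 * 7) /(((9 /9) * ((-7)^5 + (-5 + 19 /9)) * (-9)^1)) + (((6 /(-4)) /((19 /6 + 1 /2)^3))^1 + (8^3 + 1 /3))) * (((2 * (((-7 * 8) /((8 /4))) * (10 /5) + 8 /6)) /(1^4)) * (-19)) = 1928681583325204 /1812290931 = 1064222.94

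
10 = 10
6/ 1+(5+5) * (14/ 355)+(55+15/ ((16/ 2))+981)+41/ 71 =593473/ 568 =1044.85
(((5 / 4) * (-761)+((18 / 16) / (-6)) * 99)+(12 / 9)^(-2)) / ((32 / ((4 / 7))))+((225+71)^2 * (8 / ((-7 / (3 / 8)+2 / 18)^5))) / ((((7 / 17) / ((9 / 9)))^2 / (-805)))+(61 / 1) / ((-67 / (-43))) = 2991792590847311831 / 1949418919989856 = 1534.71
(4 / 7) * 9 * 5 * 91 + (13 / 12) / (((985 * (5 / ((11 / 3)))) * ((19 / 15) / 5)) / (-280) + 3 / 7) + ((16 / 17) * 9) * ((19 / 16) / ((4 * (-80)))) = 92475765001 / 39543360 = 2338.59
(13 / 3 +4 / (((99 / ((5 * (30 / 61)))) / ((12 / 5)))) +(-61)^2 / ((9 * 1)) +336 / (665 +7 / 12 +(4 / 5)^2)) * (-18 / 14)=-505152986000 / 938775299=-538.10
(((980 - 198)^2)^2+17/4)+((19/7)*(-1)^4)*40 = 10470924875287/28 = 373961602688.82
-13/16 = -0.81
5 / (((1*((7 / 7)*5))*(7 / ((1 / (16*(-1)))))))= -1 / 112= -0.01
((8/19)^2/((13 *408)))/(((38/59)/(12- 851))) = -198004/4547517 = -0.04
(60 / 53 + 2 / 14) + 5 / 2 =2801 / 742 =3.77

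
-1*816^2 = -665856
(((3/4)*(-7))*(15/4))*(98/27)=-1715/24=-71.46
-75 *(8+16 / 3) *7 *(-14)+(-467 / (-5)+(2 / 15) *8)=1471417 / 15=98094.47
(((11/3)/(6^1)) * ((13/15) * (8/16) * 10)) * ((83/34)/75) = 11869/137700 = 0.09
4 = 4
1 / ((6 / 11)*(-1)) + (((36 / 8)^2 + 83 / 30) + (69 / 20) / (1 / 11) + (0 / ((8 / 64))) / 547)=887 / 15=59.13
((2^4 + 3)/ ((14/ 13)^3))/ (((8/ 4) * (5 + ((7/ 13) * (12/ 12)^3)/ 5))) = 2713295/ 1822016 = 1.49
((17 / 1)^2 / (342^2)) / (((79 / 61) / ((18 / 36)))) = 17629 / 18480312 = 0.00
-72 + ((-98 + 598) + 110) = 538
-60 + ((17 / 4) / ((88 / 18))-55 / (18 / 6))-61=-73109 / 528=-138.46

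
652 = 652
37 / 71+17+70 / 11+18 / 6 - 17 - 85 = -58665 / 781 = -75.12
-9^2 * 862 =-69822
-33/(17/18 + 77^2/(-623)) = 52866/13733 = 3.85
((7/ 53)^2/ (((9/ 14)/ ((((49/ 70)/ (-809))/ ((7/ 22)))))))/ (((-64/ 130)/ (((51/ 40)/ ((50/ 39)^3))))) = 0.00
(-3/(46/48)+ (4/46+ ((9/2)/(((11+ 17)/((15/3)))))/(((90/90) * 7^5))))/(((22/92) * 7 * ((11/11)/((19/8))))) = -1251765695/289887136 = -4.32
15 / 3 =5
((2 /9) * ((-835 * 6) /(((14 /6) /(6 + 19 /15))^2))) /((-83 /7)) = 7936508 /8715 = 910.67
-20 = -20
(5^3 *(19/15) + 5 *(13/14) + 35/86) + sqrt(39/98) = sqrt(78)/14 + 147535/903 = 164.01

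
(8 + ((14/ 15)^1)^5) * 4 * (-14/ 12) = -92579536/ 2278125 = -40.64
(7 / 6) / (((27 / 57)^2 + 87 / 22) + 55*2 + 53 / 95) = 138985 / 13668597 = 0.01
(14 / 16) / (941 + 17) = 7 / 7664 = 0.00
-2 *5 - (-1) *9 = -1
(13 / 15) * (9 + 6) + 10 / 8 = 57 / 4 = 14.25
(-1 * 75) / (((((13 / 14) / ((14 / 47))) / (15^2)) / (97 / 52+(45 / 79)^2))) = -587641044375 / 49572263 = -11854.23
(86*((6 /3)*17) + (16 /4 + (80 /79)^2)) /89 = 18280048 /555449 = 32.91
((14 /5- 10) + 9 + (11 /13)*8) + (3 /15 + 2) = 140 /13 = 10.77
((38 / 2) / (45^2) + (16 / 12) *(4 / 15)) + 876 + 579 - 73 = 2799289 / 2025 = 1382.36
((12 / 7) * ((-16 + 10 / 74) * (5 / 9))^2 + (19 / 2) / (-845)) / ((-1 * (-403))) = 58227244921 / 176220732870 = 0.33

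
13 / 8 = 1.62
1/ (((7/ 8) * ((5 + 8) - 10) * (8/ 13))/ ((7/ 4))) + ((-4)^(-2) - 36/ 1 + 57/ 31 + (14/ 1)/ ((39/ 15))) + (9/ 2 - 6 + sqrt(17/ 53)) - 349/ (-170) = -44522567/ 1644240 + sqrt(901)/ 53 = -26.51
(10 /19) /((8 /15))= 75 /76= 0.99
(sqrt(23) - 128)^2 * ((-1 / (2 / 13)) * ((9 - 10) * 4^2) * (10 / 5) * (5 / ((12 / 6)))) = 8531640 - 133120 * sqrt(23) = 7893218.91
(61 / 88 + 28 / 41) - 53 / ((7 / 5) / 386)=-369027565 / 25256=-14611.48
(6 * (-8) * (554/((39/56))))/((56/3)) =-26592/13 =-2045.54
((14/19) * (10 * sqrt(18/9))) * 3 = 420 * sqrt(2)/19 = 31.26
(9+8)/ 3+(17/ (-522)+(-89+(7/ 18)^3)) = -83.31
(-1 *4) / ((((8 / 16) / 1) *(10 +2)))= -2 / 3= -0.67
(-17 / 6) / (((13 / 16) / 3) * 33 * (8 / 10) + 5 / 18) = -510 / 1337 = -0.38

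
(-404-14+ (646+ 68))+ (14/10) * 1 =297.40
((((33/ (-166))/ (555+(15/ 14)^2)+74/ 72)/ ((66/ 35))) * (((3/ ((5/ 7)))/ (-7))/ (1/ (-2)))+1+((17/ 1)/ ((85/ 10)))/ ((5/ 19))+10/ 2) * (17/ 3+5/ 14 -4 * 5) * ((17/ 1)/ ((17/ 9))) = -9992349111989/ 5573207640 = -1792.93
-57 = -57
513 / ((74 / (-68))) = -17442 / 37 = -471.41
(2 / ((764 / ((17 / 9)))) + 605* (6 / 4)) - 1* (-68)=1676893 / 1719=975.50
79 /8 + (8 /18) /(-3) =2101 /216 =9.73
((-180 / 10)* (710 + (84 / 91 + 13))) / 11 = -169398 / 143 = -1184.60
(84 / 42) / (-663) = -2 / 663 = -0.00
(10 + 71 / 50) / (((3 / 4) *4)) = 571 / 150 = 3.81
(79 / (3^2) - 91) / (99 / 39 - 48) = 9620 / 5319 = 1.81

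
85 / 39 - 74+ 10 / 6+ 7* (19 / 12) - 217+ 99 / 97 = -4162055 / 15132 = -275.05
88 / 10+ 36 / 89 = 4096 / 445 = 9.20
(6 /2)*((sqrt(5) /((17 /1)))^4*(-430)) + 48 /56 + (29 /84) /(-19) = 60363619 /133299516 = 0.45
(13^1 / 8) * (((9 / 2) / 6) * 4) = 39 / 8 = 4.88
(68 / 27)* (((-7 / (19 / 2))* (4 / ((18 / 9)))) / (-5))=0.74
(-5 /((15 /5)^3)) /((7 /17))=-85 /189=-0.45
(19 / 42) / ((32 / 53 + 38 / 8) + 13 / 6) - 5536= -185348802 / 33481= -5535.94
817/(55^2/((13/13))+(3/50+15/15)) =40850/151303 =0.27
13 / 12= 1.08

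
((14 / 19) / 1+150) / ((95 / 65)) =37232 / 361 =103.14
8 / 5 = 1.60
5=5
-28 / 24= -7 / 6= -1.17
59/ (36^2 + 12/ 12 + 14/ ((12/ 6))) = 59/ 1304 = 0.05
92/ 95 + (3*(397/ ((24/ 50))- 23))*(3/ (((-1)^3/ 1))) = -2749597/ 380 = -7235.78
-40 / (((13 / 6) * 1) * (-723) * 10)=8 / 3133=0.00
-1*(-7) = 7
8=8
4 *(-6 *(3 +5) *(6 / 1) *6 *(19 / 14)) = -65664 / 7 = -9380.57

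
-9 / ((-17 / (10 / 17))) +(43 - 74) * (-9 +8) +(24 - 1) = 15696 / 289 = 54.31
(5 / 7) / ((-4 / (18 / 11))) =-45 / 154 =-0.29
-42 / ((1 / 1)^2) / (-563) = 0.07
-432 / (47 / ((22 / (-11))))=864 / 47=18.38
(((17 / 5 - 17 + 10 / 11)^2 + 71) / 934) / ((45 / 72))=2807916 / 7063375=0.40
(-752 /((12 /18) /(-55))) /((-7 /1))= -62040 /7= -8862.86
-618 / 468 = -103 / 78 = -1.32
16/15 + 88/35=376/105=3.58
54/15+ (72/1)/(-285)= 3.35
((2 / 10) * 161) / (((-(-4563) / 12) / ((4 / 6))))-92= -2097692 / 22815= -91.94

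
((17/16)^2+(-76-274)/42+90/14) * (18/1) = -12513/896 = -13.97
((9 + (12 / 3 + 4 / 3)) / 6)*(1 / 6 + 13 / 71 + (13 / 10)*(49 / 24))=2201041 / 306720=7.18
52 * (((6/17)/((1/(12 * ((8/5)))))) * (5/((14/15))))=224640/119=1887.73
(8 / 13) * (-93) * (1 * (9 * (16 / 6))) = -17856 / 13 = -1373.54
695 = 695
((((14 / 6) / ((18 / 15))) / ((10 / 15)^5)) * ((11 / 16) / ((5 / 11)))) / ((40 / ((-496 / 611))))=-708939 / 1564160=-0.45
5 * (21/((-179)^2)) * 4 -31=-992851/32041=-30.99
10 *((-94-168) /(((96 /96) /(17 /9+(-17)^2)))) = -762128.89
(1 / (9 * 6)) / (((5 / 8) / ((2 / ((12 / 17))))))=34 / 405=0.08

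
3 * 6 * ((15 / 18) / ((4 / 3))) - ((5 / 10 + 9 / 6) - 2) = 45 / 4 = 11.25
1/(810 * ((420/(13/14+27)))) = 391/4762800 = 0.00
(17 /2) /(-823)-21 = -34583 /1646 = -21.01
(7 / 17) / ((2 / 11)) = 77 / 34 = 2.26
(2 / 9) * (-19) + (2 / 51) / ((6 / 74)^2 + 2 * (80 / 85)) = -1662304 / 395649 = -4.20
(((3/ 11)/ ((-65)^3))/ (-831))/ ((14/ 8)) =4/ 5857476625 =0.00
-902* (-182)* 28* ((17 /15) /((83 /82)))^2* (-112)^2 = 112046307720675328 /1550025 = 72286774549.23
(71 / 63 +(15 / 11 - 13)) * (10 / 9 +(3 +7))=-728300 / 6237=-116.77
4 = 4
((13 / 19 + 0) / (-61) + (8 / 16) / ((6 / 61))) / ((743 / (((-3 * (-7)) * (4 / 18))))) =493801 / 15500466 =0.03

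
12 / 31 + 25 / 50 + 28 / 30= 1693 / 930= 1.82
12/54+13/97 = 311/873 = 0.36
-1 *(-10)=10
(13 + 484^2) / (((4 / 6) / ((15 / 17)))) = 10542105 / 34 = 310061.91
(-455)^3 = -94196375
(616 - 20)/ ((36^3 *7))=0.00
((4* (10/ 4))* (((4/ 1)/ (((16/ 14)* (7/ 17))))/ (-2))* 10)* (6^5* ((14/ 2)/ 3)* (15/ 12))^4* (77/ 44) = -196788257238384000000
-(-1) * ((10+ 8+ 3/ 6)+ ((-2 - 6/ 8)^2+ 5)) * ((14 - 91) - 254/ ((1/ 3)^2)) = -1174411/ 16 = -73400.69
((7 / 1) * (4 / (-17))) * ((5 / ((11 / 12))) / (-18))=280 / 561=0.50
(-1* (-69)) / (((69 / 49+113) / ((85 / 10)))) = 57477 / 11212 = 5.13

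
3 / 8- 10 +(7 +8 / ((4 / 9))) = 123 / 8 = 15.38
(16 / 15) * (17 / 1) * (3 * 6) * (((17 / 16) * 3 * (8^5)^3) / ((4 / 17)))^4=16846351714925750878584330000000000000000000000000000000000000.00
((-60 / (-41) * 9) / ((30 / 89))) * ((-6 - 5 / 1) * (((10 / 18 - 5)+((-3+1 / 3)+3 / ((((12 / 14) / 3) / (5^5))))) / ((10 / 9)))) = -5202869067 / 410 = -12689924.55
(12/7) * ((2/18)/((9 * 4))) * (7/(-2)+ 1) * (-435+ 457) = -55/189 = -0.29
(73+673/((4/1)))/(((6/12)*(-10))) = -193/4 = -48.25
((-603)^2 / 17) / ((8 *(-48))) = -121203 / 2176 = -55.70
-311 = -311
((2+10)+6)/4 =9/2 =4.50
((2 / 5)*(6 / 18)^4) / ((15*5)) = 2 / 30375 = 0.00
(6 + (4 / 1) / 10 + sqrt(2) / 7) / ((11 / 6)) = 6 *sqrt(2) / 77 + 192 / 55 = 3.60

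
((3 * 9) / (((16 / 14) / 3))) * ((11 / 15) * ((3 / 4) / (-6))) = -2079 / 320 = -6.50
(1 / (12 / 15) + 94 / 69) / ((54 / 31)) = 22351 / 14904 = 1.50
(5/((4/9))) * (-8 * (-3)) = 270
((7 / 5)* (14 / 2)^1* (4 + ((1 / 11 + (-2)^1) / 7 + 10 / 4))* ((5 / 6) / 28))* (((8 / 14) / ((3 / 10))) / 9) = 685 / 1782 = 0.38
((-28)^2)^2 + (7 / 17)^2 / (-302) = 53645946319 / 87278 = 614656.00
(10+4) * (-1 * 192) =-2688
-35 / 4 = -8.75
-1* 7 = -7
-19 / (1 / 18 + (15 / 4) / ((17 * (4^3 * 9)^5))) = -27305722735755264 / 79841294548997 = -342.00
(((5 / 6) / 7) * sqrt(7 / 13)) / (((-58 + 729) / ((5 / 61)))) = 25 * sqrt(91) / 22348326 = 0.00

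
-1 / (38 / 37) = -37 / 38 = -0.97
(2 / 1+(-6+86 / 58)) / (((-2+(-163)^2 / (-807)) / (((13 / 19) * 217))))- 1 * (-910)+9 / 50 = 715011057547 / 776441650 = 920.88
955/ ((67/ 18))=17190/ 67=256.57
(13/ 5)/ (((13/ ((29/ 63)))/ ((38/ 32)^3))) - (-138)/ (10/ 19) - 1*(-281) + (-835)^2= 900288641279/ 1290240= 697768.35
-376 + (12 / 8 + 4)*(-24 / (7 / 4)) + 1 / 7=-3159 / 7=-451.29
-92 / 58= -46 / 29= -1.59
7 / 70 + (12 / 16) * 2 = 8 / 5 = 1.60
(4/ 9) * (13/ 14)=26/ 63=0.41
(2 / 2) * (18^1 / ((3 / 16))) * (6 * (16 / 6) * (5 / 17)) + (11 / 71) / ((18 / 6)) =1636027 / 3621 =451.82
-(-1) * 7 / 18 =7 / 18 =0.39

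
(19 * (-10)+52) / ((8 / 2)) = -69 / 2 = -34.50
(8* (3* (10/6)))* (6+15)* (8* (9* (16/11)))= 967680/11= 87970.91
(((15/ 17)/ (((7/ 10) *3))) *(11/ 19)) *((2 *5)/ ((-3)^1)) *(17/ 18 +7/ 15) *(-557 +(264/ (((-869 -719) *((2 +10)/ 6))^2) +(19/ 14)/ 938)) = 80525298741628675/ 126350281573236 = 637.32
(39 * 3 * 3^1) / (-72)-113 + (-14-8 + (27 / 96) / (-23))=-102957 / 736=-139.89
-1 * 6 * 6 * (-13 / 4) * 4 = 468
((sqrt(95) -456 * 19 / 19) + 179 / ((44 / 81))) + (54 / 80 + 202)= sqrt(95) + 33527 / 440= 85.94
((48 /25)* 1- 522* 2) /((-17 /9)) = 234468 /425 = 551.69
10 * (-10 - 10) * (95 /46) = -413.04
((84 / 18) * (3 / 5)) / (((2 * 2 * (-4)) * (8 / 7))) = -49 / 320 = -0.15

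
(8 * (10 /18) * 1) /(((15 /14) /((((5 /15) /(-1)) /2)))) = -56 /81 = -0.69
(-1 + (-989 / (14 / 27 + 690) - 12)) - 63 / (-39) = -3106451 / 242372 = -12.82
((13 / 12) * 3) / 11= 13 / 44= 0.30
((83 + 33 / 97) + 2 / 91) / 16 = 367919 / 70616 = 5.21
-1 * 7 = -7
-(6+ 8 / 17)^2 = -12100 / 289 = -41.87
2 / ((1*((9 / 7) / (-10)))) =-140 / 9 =-15.56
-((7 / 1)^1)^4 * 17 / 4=-40817 / 4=-10204.25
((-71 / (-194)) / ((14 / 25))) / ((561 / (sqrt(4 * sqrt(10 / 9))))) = 1775 * 10^(1 / 4) * sqrt(3) / 2285514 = 0.00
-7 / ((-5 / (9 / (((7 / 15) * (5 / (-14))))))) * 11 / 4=-2079 / 10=-207.90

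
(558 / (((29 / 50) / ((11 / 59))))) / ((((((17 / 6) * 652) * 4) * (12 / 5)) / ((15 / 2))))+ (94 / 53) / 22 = 6920168737 / 44225736368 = 0.16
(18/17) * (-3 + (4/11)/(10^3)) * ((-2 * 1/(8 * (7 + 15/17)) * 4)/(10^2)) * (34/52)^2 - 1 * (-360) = 4483929455649/12455300000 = 360.00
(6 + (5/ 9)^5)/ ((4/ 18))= 357419/ 13122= 27.24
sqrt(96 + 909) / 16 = sqrt(1005) / 16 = 1.98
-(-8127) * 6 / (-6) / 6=-2709 / 2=-1354.50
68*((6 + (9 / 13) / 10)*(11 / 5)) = 295086 / 325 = 907.96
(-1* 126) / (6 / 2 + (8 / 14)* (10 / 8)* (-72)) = 294 / 113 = 2.60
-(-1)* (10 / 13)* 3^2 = 90 / 13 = 6.92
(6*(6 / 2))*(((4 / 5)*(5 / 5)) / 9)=8 / 5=1.60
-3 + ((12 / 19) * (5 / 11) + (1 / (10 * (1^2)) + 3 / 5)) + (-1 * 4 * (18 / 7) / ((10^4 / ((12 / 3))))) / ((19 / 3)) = -3682313 / 1828750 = -2.01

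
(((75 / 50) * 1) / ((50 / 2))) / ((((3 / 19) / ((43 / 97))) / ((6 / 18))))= 817 / 14550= 0.06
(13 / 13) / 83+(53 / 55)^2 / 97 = 526572 / 24354275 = 0.02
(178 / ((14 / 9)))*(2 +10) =9612 / 7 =1373.14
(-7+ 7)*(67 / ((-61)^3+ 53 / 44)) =0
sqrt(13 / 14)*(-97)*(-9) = 873*sqrt(182) / 14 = 841.24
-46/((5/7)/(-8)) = 2576/5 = 515.20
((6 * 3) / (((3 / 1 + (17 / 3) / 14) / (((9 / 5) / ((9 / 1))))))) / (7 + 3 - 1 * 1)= 84 / 715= 0.12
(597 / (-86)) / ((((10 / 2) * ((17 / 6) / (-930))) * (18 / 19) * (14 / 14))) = 351633 / 731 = 481.03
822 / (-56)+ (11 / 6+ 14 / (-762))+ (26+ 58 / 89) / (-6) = -16430797 / 949452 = -17.31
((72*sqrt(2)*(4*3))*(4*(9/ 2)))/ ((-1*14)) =-7776*sqrt(2)/ 7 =-1570.99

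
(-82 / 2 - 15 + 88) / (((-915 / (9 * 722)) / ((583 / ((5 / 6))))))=-242453376 / 1525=-158985.82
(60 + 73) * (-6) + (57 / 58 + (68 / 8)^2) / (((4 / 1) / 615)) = 4854153 / 464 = 10461.54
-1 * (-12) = 12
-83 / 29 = -2.86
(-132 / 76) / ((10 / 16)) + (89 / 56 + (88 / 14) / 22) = -687 / 760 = -0.90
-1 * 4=-4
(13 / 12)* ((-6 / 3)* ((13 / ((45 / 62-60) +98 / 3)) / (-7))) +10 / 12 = 141781 / 207858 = 0.68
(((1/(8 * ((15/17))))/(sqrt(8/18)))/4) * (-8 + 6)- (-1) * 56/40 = 1.29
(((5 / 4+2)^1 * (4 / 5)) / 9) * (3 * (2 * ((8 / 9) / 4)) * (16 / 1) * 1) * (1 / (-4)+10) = 2704 / 45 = 60.09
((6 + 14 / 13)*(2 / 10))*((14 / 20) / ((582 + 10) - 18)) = 23 / 13325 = 0.00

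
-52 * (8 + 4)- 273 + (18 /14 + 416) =-3358 /7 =-479.71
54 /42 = 9 /7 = 1.29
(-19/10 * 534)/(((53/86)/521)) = -227300838/265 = -857739.01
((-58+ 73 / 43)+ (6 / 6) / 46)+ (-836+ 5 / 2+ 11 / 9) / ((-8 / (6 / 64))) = -70679855 / 1519104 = -46.53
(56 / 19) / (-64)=-7 / 152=-0.05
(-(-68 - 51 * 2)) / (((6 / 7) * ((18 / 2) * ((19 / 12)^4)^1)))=456960 / 130321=3.51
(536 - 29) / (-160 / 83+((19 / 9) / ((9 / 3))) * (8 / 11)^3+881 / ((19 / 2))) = 28733033043 / 5161735078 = 5.57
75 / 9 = 25 / 3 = 8.33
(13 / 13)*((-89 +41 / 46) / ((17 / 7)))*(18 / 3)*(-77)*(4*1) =26214804 / 391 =67045.53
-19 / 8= -2.38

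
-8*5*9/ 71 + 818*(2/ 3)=115076/ 213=540.26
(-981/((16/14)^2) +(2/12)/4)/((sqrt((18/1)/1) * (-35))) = 144199 * sqrt(2)/40320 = 5.06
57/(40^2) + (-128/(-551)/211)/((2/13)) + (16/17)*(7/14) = 1623428109/3162299200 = 0.51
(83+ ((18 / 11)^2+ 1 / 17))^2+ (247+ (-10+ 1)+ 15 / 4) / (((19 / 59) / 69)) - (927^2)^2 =-237465803504535912491 / 321574924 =-738446271092.13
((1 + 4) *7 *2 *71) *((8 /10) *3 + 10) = 61628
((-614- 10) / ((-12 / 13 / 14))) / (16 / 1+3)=9464 / 19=498.11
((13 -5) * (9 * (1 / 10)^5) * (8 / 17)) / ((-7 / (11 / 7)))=-198 / 2603125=-0.00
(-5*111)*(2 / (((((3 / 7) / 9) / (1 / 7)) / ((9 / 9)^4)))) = -3330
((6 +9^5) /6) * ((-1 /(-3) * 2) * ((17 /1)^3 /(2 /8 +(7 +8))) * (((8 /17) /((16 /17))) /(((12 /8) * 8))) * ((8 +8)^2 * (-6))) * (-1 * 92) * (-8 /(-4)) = 4555541125120 /183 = 24893667350.38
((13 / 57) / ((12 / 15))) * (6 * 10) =17.11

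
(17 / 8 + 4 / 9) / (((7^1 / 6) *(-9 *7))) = -185 / 5292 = -0.03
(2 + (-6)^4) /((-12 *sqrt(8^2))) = -13.52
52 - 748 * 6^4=-969356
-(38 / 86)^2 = -361 / 1849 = -0.20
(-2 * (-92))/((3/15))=920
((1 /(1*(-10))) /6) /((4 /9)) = -0.04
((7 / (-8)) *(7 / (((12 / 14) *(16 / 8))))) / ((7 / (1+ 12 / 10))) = -539 / 480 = -1.12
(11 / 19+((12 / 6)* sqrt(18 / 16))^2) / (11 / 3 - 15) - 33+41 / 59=-2496713 / 76228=-32.75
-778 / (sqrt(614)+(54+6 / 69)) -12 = -18466448 / 611365+205781 * sqrt(614) / 611365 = -21.86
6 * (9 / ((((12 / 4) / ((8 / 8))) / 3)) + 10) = 114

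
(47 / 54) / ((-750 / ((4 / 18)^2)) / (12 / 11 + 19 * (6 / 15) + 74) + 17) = -71252 / 13643937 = -0.01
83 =83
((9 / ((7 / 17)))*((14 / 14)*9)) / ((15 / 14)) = 918 / 5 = 183.60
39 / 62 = 0.63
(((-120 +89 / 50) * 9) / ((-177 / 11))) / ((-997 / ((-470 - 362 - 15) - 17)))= 84267216 / 1470575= 57.30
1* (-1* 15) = -15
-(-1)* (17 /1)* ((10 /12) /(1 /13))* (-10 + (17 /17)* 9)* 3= -1105 /2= -552.50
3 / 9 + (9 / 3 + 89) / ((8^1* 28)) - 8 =-1219 / 168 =-7.26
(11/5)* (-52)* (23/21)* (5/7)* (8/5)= -105248/735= -143.19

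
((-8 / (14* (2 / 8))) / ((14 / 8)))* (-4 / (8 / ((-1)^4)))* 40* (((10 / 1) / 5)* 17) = 43520 / 49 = 888.16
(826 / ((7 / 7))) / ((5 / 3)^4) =66906 / 625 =107.05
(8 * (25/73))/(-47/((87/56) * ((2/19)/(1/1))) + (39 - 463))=-4350/1129529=-0.00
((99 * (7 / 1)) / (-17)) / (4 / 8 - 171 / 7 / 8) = 3528 / 221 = 15.96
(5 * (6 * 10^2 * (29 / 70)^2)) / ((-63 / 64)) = -538240 / 1029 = -523.07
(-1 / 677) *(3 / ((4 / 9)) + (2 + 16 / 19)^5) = -0.28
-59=-59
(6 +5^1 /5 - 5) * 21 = 42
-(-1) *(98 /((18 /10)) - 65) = -95 /9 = -10.56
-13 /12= -1.08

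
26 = 26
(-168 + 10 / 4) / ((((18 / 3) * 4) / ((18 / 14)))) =-993 / 112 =-8.87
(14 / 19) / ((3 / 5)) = 70 / 57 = 1.23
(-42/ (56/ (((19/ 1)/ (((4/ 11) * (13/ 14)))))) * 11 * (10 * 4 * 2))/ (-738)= 80465/ 1599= 50.32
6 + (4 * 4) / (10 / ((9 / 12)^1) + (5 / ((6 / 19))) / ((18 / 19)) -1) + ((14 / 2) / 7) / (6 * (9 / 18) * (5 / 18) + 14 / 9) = 940116 / 134891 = 6.97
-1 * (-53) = 53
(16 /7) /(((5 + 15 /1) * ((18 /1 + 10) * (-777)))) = -1 /190365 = -0.00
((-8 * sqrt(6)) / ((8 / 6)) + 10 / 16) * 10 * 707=17675 / 4 - 42420 * sqrt(6)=-99488.60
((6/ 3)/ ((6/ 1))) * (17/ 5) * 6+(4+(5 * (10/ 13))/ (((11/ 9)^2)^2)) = 11918232/ 951665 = 12.52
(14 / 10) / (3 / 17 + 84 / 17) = 119 / 435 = 0.27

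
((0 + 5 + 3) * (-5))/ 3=-40/ 3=-13.33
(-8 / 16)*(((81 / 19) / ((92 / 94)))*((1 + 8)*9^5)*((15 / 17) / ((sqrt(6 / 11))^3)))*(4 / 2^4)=-37091924595*sqrt(66) / 475456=-633783.61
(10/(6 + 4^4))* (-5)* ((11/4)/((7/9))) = -2475/3668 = -0.67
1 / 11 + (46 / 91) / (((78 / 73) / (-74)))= -1363157 / 39039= -34.92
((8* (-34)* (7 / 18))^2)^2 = 821386940416 / 6561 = 125192339.65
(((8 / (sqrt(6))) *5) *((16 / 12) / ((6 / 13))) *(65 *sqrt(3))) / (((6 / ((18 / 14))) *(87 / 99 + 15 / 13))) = 604175 *sqrt(2) / 1526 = 559.92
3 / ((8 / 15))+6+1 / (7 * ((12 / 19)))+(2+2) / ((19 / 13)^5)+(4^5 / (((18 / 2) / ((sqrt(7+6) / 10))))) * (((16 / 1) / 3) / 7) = 5179422005 / 415984632+8192 * sqrt(13) / 945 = 43.71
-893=-893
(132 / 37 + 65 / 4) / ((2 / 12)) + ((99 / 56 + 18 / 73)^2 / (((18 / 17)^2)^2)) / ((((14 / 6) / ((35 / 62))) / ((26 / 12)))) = 1331518107516293 / 11040981331968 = 120.60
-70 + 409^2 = 167211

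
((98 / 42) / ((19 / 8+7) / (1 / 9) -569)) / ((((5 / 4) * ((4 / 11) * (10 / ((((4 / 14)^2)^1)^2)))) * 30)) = -352 / 1496037375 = -0.00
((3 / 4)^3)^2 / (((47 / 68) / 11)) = 136323 / 48128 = 2.83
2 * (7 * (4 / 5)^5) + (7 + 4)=48711 / 3125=15.59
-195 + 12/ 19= -3693/ 19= -194.37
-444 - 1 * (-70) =-374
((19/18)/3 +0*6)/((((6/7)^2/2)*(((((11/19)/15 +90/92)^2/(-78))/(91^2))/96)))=-30623771423627200/533146683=-57439673.55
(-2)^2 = 4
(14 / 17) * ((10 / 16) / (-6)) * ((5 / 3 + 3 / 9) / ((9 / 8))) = -70 / 459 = -0.15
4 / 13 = 0.31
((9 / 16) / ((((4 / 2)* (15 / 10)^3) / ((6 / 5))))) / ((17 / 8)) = 4 / 85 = 0.05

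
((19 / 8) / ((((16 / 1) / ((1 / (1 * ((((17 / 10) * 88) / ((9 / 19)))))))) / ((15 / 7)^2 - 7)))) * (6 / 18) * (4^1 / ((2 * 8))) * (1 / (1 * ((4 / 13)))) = -11505 / 37531648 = -0.00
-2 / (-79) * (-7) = -14 / 79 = -0.18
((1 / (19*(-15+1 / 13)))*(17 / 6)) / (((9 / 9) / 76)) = -221 / 291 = -0.76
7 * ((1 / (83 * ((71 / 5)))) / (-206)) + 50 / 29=1.72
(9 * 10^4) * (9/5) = 162000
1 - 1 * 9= -8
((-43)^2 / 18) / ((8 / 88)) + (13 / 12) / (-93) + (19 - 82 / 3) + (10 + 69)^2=2738887 / 372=7362.60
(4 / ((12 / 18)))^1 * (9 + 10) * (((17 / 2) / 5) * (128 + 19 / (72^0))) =142443 / 5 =28488.60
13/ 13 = 1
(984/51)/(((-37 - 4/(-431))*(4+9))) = -141368/3523403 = -0.04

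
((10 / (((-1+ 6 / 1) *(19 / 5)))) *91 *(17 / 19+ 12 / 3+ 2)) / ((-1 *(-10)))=33.02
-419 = -419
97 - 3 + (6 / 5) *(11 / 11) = 476 / 5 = 95.20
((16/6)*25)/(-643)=-200/1929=-0.10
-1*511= -511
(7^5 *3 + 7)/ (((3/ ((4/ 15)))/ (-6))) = -26894.93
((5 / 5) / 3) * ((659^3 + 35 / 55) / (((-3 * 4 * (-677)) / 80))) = 62962059520 / 67023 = 939409.75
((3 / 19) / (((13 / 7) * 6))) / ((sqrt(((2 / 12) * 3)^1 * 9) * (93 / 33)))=77 * sqrt(2) / 45942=0.00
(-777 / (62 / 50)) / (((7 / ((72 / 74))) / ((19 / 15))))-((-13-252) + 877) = -22392 / 31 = -722.32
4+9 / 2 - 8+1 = 3 / 2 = 1.50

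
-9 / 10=-0.90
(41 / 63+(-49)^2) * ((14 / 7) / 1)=302608 / 63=4803.30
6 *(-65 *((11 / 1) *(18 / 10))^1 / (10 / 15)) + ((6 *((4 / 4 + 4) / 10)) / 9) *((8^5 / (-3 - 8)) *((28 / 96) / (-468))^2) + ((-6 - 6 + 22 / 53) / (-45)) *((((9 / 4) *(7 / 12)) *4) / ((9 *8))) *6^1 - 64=-100386178949467 / 8619141960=-11646.89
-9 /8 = -1.12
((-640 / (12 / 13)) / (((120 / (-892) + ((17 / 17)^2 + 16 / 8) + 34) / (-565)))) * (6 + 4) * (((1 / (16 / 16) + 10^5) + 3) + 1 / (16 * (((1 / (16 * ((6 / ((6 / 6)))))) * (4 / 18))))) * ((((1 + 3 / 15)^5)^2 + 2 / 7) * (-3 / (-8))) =116078946101508983632 / 4495859375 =25819078494.09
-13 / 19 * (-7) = 91 / 19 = 4.79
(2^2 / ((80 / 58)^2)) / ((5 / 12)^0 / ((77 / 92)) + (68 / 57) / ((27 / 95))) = 5245317 / 13452800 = 0.39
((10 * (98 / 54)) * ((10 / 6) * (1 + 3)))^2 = 96040000 / 6561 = 14638.01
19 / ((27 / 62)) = 1178 / 27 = 43.63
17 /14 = 1.21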